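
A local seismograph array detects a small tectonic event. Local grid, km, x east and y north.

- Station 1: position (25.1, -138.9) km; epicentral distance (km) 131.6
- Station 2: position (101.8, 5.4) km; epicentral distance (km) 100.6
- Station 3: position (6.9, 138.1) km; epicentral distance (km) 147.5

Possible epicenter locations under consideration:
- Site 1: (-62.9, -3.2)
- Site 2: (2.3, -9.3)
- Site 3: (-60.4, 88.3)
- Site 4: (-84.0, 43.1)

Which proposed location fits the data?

Site 2

For each candidate, compare |candidate − station| to the reported distance:
Site 1: residuals Station 1 30.1, Station 2 64.3, Station 3 10.1 → max 64.3 km
Site 2: residuals Station 1 0.0, Station 2 0.0, Station 3 0.0 → max 0.0 km
Site 3: residuals Station 1 111.2, Station 2 81.6, Station 3 63.8 → max 111.2 km
Site 4: residuals Station 1 80.6, Station 2 89.0, Station 3 16.0 → max 89.0 km
Only Site 2 has all residuals ≈ 0.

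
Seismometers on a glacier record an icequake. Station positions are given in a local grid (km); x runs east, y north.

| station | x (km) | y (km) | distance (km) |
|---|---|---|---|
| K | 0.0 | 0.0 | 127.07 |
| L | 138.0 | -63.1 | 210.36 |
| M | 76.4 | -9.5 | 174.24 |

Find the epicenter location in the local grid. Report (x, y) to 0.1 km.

Circle about each station: x² + y² = 127.07²; (x − 138.0)² + (y + 63.1)² = 210.36²; (x − 76.4)² + (y + 9.5)² = 174.24².
Subtracting the K equation from the L and M equations removes the quadratic terms:
276.0 x − 126.2 y = -5078.93
152.8 x − 19.0 y = -8285.58
Solving the 2×2 system: x ≈ -67.6, y ≈ -107.6 km.
Check against K (with the unrounded x, y): √(x²+y²) = 127.08 ≈ 127.07 km. ✓

x ≈ -67.6 km, y ≈ -107.6 km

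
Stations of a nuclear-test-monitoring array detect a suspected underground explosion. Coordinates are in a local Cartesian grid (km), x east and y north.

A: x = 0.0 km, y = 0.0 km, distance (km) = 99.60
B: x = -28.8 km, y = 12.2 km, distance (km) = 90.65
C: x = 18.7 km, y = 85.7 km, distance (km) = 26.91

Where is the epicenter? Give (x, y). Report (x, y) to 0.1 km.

x ≈ -4.4 km, y ≈ 99.5 km

Circle about each station: x² + y² = 99.60²; (x + 28.8)² + (y − 12.2)² = 90.65²; (x − 18.7)² + (y − 85.7)² = 26.91².
Subtracting the A equation from the B and C equations removes the quadratic terms:
-57.6 x + 24.4 y = 2681.02
37.4 x + 171.4 y = 16890.19
Solving the 2×2 system: x ≈ -4.4, y ≈ 99.5 km.
Check against A (with the unrounded x, y): √(x²+y²) = 99.60 ≈ 99.60 km. ✓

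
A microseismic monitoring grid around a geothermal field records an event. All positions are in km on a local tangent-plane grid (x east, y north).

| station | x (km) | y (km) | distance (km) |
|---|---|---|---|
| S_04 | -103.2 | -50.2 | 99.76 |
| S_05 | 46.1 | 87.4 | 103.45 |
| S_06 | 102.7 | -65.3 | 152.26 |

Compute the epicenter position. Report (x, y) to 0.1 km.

x ≈ -27.1 km, y ≈ 14.3 km

Circle about each station: (x + 103.2)² + (y + 50.2)² = 99.76²; (x − 46.1)² + (y − 87.4)² = 103.45²; (x − 102.7)² + (y + 65.3)² = 152.26².
Subtracting pairs of circle equations eliminates x²+y² and gives linear equations (the radical axes):
298.6 x + 275.2 y = -4156.15
411.8 x − 30.2 y = -11589.95
Solving the 2×2 system: x ≈ -27.1, y ≈ 14.3 km.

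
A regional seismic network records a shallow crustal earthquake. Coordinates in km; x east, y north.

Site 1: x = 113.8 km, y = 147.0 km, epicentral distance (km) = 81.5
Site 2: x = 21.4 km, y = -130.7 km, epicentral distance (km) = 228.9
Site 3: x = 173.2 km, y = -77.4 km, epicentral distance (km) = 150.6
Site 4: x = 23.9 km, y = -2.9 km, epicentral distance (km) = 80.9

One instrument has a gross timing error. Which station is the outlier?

Site 4

Solve using three stations at a time. Using Site 1, Site 2, Site 3 (subtract circle equations pairwise → linear system) gives (x, y) ≈ (134.7, 68.2).
Distances from that point to each station vs reported:
  Site 1: calculated 81.5 vs reported 81.5 → residual 0.0 km
  Site 2: calculated 228.9 vs reported 228.9 → residual 0.0 km
  Site 3: calculated 150.6 vs reported 150.6 → residual 0.0 km
  Site 4: calculated 131.6 vs reported 80.9 → residual 50.7 km
Site 1, Site 2, Site 3 are mutually consistent (residuals ≈ 0); Site 4 is off by 50.7 km.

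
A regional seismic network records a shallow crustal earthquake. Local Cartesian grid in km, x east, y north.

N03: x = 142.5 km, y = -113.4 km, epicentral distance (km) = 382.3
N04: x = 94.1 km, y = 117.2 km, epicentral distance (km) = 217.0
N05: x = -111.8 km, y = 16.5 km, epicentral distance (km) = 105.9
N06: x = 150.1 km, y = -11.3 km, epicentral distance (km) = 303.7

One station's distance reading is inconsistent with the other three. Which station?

Solve using three stations at a time. Using N04, N05, N06 (subtract circle equations pairwise → linear system) gives (x, y) ≈ (-122.9, 121.9).
Distances from that point to each station vs reported:
  N03: calculated 354.6 vs reported 382.3 → residual 27.7 km
  N04: calculated 217.0 vs reported 217.0 → residual 0.0 km
  N05: calculated 105.9 vs reported 105.9 → residual 0.0 km
  N06: calculated 303.7 vs reported 303.7 → residual 0.0 km
N04, N05, N06 are mutually consistent (residuals ≈ 0); N03 is off by 27.7 km.

N03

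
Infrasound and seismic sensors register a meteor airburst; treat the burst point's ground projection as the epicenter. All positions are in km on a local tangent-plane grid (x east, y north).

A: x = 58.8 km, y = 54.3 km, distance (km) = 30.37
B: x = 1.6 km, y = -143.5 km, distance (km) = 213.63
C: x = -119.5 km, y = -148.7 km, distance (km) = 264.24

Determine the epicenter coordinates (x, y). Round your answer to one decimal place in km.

(31.7, 68.0)

Circle about each station: (x − 58.8)² + (y − 54.3)² = 30.37²; (x − 1.6)² + (y + 143.5)² = 213.63²; (x + 119.5)² + (y + 148.7)² = 264.24².
Subtracting the A equation from the B and C equations removes the quadratic terms:
-114.4 x − 395.6 y = -30526.56
-356.6 x − 406.0 y = -38914.43
Solving the 2×2 system: x ≈ 31.7, y ≈ 68.0 km.
Check against A (with the unrounded x, y): √((x − 58.8)²+(y − 54.3)²) = 30.35 ≈ 30.37 km. ✓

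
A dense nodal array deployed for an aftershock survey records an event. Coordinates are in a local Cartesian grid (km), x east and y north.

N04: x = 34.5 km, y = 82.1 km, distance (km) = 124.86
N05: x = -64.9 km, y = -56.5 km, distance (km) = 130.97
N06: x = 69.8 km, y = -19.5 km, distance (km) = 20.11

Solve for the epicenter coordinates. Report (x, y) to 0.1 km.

Circle about each station: (x − 34.5)² + (y − 82.1)² = 124.86²; (x + 64.9)² + (y + 56.5)² = 130.97²; (x − 69.8)² + (y + 19.5)² = 20.11².
Subtracting pairs of circle equations eliminates x²+y² and gives linear equations (the radical axes):
-198.8 x − 277.2 y = -2089.52
70.6 x − 203.2 y = 12507.24
Solving the 2×2 system: x ≈ 64.9, y ≈ -39.0 km.

64.9 km east, -39.0 km north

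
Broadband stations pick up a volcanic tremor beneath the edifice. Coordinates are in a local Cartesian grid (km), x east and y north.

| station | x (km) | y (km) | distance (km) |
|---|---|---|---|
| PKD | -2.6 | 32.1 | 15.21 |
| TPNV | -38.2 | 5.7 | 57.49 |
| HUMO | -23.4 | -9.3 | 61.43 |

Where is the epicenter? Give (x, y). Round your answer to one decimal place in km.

2.3 km east, 46.5 km north

Circle about each station: (x + 2.6)² + (y − 32.1)² = 15.21²; (x + 38.2)² + (y − 5.7)² = 57.49²; (x + 23.4)² + (y + 9.3)² = 61.43².
Subtracting pairs of circle equations eliminates x²+y² and gives linear equations (the radical axes):
-71.2 x − 52.8 y = -2619.20
-41.6 x − 82.8 y = -3945.42
Solving the 2×2 system: x ≈ 2.3, y ≈ 46.5 km.
Check against PKD (with the unrounded x, y): √((x + 2.6)²+(y − 32.1)²) = 15.20 ≈ 15.21 km. ✓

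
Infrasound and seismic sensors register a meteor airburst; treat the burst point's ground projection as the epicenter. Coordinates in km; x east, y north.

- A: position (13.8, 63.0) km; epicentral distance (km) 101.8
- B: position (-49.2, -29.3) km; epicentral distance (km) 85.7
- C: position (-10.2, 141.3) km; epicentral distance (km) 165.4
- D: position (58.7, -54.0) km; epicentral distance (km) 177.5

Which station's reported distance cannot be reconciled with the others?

C

Solve using three stations at a time. Using A, B, D (subtract circle equations pairwise → linear system) gives (x, y) ≈ (-86.8, 47.6).
Distances from that point to each station vs reported:
  A: calculated 101.7 vs reported 101.8 → residual 0.1 km
  B: calculated 85.6 vs reported 85.7 → residual 0.1 km
  C: calculated 121.0 vs reported 165.4 → residual 44.4 km
  D: calculated 177.5 vs reported 177.5 → residual 0.0 km
A, B, D are mutually consistent (residuals ≈ 0); C is off by 44.4 km.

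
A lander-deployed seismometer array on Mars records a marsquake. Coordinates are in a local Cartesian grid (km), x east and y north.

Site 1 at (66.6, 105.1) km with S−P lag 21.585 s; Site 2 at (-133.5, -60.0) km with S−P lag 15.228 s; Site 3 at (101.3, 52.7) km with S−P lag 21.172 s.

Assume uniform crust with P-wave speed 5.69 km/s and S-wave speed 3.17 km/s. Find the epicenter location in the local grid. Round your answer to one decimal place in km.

Distance from S−P lag: d = Δt · v_P v_S / (v_P − v_S) = Δt · (5.69·3.17)/(5.69−3.17) ≈ 7.1577·Δt.
So d_Site 1 = 154.50, d_Site 2 = 109.00, d_Site 3 = 151.54 km.
Circle about each station: (x − 66.6)² + (y − 105.1)² = 154.50²; (x + 133.5)² + (y + 60.0)² = 109.00²; (x − 101.3)² + (y − 52.7)² = 151.54².
Subtracting pairs of circle equations eliminates x²+y² and gives linear equations (the radical axes):
-400.2 x − 330.2 y = 17929.93
69.4 x − 104.8 y = -1536.71
Solving the 2×2 system: x ≈ -36.8, y ≈ -9.7 km.

-36.8 km east, -9.7 km north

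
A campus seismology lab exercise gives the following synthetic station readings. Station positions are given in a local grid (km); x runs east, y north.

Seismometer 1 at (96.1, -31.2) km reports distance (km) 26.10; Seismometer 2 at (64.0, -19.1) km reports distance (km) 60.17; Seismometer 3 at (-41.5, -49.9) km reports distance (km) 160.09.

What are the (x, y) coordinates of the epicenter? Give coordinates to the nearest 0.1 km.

118.5 km east, -44.6 km north

Circle about each station: (x − 96.1)² + (y + 31.2)² = 26.10²; (x − 64.0)² + (y + 19.1)² = 60.17²; (x + 41.5)² + (y + 49.9)² = 160.09².
Subtracting pairs of circle equations eliminates x²+y² and gives linear equations (the radical axes):
-64.2 x + 24.2 y = -8687.06
-275.2 x − 37.4 y = -30943.99
Solving the 2×2 system: x ≈ 118.5, y ≈ -44.6 km.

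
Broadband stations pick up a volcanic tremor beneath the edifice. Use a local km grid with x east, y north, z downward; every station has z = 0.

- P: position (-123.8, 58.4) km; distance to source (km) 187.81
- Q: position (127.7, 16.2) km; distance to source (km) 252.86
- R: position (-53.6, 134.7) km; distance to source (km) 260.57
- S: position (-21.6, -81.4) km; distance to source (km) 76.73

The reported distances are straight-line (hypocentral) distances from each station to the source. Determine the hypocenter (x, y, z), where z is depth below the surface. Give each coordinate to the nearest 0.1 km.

x ≈ -82.0 km, y ≈ -123.4 km, depth ≈ 21.8 km

Each station gives a sphere (x−x_i)² + (y−y_i)² + z² = d_i² (stations at z=0).
Subtracting the P sphere from Q and R: z² cancels, leaving linear equations in x and y:
503.0 x − 84.4 y = -30832.85
140.4 x + 152.6 y = -30344.08
Solving: x ≈ -82.004, y ≈ -123.400 km (keep extra digits for the depth step; rounded: -82.0, -123.4).
Then from the P sphere: z² = 187.81² − (x + 123.8)² − (y − 58.4)² with x = -82.004, y = -123.400, so z ≈ 21.782 ≈ 21.8 km.
Check against S (with the unrounded solution): distance 76.73 ≈ 76.73 km. ✓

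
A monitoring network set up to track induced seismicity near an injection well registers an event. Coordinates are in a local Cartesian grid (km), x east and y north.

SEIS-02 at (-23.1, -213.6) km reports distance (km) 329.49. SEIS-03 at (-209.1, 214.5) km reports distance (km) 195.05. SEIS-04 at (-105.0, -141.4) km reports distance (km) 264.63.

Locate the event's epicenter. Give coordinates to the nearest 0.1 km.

Circle about each station: (x + 23.1)² + (y + 213.6)² = 329.49²; (x + 209.1)² + (y − 214.5)² = 195.05²; (x + 105.0)² + (y + 141.4)² = 264.63².
Subtracting pairs of circle equations eliminates x²+y² and gives linear equations (the radical axes):
-372.0 x + 856.2 y = 114093.65
-163.8 x + 144.4 y = 23395.01
Solving the 2×2 system: x ≈ -41.1, y ≈ 115.4 km.

-41.1 km east, 115.4 km north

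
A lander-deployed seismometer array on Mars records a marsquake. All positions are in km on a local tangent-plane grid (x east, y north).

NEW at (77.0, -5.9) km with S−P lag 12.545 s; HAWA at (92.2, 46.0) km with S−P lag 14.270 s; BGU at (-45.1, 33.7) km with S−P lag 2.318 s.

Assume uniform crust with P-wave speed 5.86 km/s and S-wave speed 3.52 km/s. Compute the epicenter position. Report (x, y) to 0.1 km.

Distance from S−P lag: d = Δt · v_P v_S / (v_P − v_S) = Δt · (5.86·3.52)/(5.86−3.52) ≈ 8.8150·Δt.
So d_NEW = 110.58, d_HAWA = 125.79, d_BGU = 20.43 km.
Circle about each station: (x − 77.0)² + (y + 5.9)² = 110.58²; (x − 92.2)² + (y − 46.0)² = 125.79²; (x + 45.1)² + (y − 33.7)² = 20.43².
Subtracting pairs of circle equations eliminates x²+y² and gives linear equations (the radical axes):
30.4 x + 103.8 y = 1057.84
-244.2 x + 79.2 y = 9016.44
Solving the 2×2 system: x ≈ -30.7, y ≈ 19.2 km.

x ≈ -30.7 km, y ≈ 19.2 km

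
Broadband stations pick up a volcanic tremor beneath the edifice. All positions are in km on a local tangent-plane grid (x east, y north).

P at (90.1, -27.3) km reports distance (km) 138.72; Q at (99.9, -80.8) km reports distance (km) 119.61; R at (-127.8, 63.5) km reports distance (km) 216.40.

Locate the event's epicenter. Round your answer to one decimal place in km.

x ≈ -13.1 km, y ≈ -120.0 km

Circle about each station: (x − 90.1)² + (y + 27.3)² = 138.72²; (x − 99.9)² + (y + 80.8)² = 119.61²; (x + 127.8)² + (y − 63.5)² = 216.40².
Subtracting the P equation from the Q and R equations removes the quadratic terms:
19.6 x − 107.0 y = 12582.04
-435.8 x + 181.6 y = -16083.93
Solving the 2×2 system: x ≈ -13.1, y ≈ -120.0 km.
Check against P (with the unrounded x, y): √((x − 90.1)²+(y + 27.3)²) = 138.71 ≈ 138.72 km. ✓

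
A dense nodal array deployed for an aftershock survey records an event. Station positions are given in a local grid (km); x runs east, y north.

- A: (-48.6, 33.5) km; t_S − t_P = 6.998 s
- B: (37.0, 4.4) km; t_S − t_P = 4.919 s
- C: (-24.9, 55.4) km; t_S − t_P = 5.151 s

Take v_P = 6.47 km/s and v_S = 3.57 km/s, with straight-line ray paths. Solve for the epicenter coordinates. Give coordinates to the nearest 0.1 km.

(7.0, 29.6)

Distance from S−P lag: d = Δt · v_P v_S / (v_P − v_S) = Δt · (6.47·3.57)/(6.47−3.57) ≈ 7.9648·Δt.
So d_A = 55.74, d_B = 39.18, d_C = 41.03 km.
Circle about each station: (x + 48.6)² + (y − 33.5)² = 55.74²; (x − 37.0)² + (y − 4.4)² = 39.18²; (x + 24.9)² + (y − 55.4)² = 41.03².
Subtracting the A equation from the B and C equations removes the quadratic terms:
171.2 x − 58.2 y = -523.97
47.4 x + 43.8 y = 1628.45
Solving the 2×2 system: x ≈ 7.0, y ≈ 29.6 km.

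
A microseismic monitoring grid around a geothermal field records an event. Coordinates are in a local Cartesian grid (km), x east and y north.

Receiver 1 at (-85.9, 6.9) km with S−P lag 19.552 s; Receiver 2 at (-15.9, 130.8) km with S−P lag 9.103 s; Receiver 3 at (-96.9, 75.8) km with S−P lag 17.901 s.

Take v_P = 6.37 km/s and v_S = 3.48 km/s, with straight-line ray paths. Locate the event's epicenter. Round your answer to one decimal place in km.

x ≈ 39.8 km, y ≈ 88.7 km

Distance from S−P lag: d = Δt · v_P v_S / (v_P − v_S) = Δt · (6.37·3.48)/(6.37−3.48) ≈ 7.6704·Δt.
So d_Receiver 1 = 149.97, d_Receiver 2 = 69.82, d_Receiver 3 = 137.31 km.
Circle about each station: (x + 85.9)² + (y − 6.9)² = 149.97²; (x + 15.9)² + (y − 130.8)² = 69.82²; (x + 96.9)² + (y − 75.8)² = 137.31².
Subtracting pairs of circle equations eliminates x²+y² and gives linear equations (the radical axes):
140.0 x + 247.8 y = 27551.20
-22.0 x + 137.8 y = 11345.79
Solving the 2×2 system: x ≈ 39.8, y ≈ 88.7 km.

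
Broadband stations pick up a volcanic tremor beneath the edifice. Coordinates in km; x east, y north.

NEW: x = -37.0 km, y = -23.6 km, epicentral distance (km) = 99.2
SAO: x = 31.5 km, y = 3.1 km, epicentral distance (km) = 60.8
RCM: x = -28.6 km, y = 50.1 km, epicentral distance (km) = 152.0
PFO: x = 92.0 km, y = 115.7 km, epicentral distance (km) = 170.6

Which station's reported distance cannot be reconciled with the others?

RCM

Solve using three stations at a time. Using NEW, SAO, PFO (subtract circle equations pairwise → linear system) gives (x, y) ≈ (58.2, -51.5).
Distances from that point to each station vs reported:
  NEW: calculated 99.2 vs reported 99.2 → residual 0.0 km
  SAO: calculated 60.8 vs reported 60.8 → residual 0.0 km
  RCM: calculated 133.6 vs reported 152.0 → residual 18.4 km
  PFO: calculated 170.6 vs reported 170.6 → residual 0.0 km
NEW, SAO, PFO are mutually consistent (residuals ≈ 0); RCM is off by 18.4 km.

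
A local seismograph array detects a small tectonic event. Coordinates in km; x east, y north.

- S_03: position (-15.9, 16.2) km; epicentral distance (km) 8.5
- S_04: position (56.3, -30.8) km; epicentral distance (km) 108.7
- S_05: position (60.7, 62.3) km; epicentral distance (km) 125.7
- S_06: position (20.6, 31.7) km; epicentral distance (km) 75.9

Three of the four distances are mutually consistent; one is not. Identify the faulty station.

Solve using three stations at a time. Using S_04, S_05, S_06 (subtract circle equations pairwise → linear system) gives (x, y) ≈ (-48.2, -0.6).
Distances from that point to each station vs reported:
  S_03: calculated 36.4 vs reported 8.5 → residual 27.9 km
  S_04: calculated 108.8 vs reported 108.7 → residual 0.1 km
  S_05: calculated 125.8 vs reported 125.7 → residual 0.1 km
  S_06: calculated 76.0 vs reported 75.9 → residual 0.1 km
S_04, S_05, S_06 are mutually consistent (residuals ≈ 0); S_03 is off by 27.9 km.

S_03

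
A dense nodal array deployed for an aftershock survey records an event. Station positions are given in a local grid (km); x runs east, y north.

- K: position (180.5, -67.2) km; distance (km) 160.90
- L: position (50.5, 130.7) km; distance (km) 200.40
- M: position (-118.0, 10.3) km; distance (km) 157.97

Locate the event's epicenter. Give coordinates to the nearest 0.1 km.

Circle about each station: (x − 180.5)² + (y + 67.2)² = 160.90²; (x − 50.5)² + (y − 130.7)² = 200.40²; (x + 118.0)² + (y − 10.3)² = 157.97².
Subtracting the K equation from the L and M equations removes the quadratic terms:
-260.0 x + 395.8 y = -31734.70
-597.0 x + 155.0 y = -22131.71
Solving the 2×2 system: x ≈ 19.6, y ≈ -67.3 km.
Check against K (with the unrounded x, y): √((x − 180.5)²+(y + 67.2)²) = 160.90 ≈ 160.90 km. ✓

x ≈ 19.6 km, y ≈ -67.3 km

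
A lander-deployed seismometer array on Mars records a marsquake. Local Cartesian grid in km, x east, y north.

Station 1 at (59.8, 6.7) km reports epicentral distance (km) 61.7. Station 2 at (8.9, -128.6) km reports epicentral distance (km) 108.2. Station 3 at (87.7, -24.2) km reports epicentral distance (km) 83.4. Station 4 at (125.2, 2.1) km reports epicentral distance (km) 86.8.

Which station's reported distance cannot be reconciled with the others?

Station 4

Solve using three stations at a time. Using Station 1, Station 2, Station 3 (subtract circle equations pairwise → linear system) gives (x, y) ≈ (4.3, -20.5).
Distances from that point to each station vs reported:
  Station 1: calculated 61.8 vs reported 61.7 → residual 0.1 km
  Station 2: calculated 108.2 vs reported 108.2 → residual 0.0 km
  Station 3: calculated 83.4 vs reported 83.4 → residual 0.0 km
  Station 4: calculated 122.9 vs reported 86.8 → residual 36.1 km
Station 1, Station 2, Station 3 are mutually consistent (residuals ≈ 0); Station 4 is off by 36.1 km.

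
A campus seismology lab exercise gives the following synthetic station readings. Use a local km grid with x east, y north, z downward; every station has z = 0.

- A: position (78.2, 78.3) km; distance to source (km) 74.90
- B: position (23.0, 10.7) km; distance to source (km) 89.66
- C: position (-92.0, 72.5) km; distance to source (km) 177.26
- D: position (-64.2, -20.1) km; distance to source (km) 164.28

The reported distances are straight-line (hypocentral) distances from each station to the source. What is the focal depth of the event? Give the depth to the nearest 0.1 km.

Each station gives a sphere (x−x_i)² + (y−y_i)² + z² = d_i² (stations at z=0).
Subtracting the A sphere from B and C: z² cancels, leaving linear equations in x and y:
-110.4 x − 135.2 y = -14031.55
-340.4 x − 11.6 y = -24336.98
Solving: x ≈ 69.904, y ≈ 46.702 km (keep extra digits for the depth step; rounded: 69.9, 46.7).
Then from the A sphere: z² = 74.90² − (x − 78.2)² − (y − 78.3)² with x = 69.904, y = 46.702, so z ≈ 67.400 ≈ 67.4 km.

67.4 km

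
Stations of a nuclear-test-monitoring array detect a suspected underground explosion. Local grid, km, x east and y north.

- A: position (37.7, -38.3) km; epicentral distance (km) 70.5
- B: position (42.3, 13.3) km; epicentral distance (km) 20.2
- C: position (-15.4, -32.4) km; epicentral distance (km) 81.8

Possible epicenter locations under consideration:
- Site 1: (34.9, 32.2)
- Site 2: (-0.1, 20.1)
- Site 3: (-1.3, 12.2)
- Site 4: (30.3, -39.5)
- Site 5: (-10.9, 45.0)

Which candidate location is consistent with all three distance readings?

Site 1

For each candidate, compare |candidate − station| to the reported distance:
Site 1: residuals A 0.1, B 0.1, C 0.1 → max 0.1 km
Site 2: residuals A 0.9, B 22.7, C 27.1 → max 27.1 km
Site 3: residuals A 6.7, B 23.4, C 35.0 → max 35.0 km
Site 4: residuals A 63.0, B 33.9, C 35.6 → max 63.0 km
Site 5: residuals A 25.9, B 41.7, C 4.3 → max 41.7 km
Only Site 1 has all residuals ≈ 0.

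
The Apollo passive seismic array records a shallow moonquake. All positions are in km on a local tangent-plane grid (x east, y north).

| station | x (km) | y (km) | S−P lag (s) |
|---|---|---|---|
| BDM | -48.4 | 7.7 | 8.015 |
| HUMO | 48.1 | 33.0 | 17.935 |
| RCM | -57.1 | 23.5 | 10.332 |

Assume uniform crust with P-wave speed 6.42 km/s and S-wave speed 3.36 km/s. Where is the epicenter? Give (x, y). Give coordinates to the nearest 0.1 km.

-48.3 km east, -48.8 km north

Distance from S−P lag: d = Δt · v_P v_S / (v_P − v_S) = Δt · (6.42·3.36)/(6.42−3.36) ≈ 7.0494·Δt.
So d_BDM = 56.50, d_HUMO = 126.43, d_RCM = 72.83 km.
Circle about each station: (x + 48.4)² + (y − 7.7)² = 56.50²; (x − 48.1)² + (y − 33.0)² = 126.43²; (x + 57.1)² + (y − 23.5)² = 72.83².
Subtracting the BDM equation from the HUMO and RCM equations removes the quadratic terms:
193.0 x + 50.6 y = -11791.53
-17.4 x + 31.6 y = -701.15
Solving the 2×2 system: x ≈ -48.3, y ≈ -48.8 km.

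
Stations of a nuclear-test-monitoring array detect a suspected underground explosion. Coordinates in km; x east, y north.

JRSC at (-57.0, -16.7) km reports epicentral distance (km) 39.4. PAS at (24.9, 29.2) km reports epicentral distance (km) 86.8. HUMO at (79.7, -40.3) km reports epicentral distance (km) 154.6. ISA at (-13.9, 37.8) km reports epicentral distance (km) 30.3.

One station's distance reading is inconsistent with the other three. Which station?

ISA

Solve using three stations at a time. Using JRSC, PAS, HUMO (subtract circle equations pairwise → linear system) gives (x, y) ≈ (-61.6, 22.4).
Distances from that point to each station vs reported:
  JRSC: calculated 39.4 vs reported 39.4 → residual 0.0 km
  PAS: calculated 86.8 vs reported 86.8 → residual 0.0 km
  HUMO: calculated 154.6 vs reported 154.6 → residual 0.0 km
  ISA: calculated 50.1 vs reported 30.3 → residual 19.8 km
JRSC, PAS, HUMO are mutually consistent (residuals ≈ 0); ISA is off by 19.8 km.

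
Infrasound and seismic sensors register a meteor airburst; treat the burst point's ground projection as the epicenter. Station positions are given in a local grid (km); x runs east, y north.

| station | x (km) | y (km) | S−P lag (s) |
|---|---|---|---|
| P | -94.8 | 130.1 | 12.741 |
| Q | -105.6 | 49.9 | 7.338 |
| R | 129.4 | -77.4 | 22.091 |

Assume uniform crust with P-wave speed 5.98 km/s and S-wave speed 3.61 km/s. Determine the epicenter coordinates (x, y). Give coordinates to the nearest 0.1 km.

-43.1 km east, 26.2 km north

Distance from S−P lag: d = Δt · v_P v_S / (v_P − v_S) = Δt · (5.98·3.61)/(5.98−3.61) ≈ 9.1088·Δt.
So d_P = 116.05, d_Q = 66.84, d_R = 201.22 km.
Circle about each station: (x + 94.8)² + (y − 130.1)² = 116.05²; (x + 105.6)² + (y − 49.9)² = 66.84²; (x − 129.4)² + (y + 77.4)² = 201.22².
Subtracting the P equation from the Q and R equations removes the quadratic terms:
-21.6 x − 160.4 y = -3271.66
448.4 x − 415.0 y = -30199.82
Solving the 2×2 system: x ≈ -43.1, y ≈ 26.2 km.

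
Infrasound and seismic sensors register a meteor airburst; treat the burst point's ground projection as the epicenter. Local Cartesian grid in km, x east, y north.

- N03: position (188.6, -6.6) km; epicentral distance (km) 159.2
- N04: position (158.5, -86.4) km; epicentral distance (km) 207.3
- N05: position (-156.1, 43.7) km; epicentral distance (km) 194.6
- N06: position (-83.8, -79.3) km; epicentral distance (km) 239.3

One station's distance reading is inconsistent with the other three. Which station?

Solve using three stations at a time. Using N03, N04, N06 (subtract circle equations pairwise → linear system) gives (x, y) ≈ (72.3, 102.2).
Distances from that point to each station vs reported:
  N03: calculated 159.3 vs reported 159.2 → residual 0.1 km
  N04: calculated 207.3 vs reported 207.3 → residual 0.0 km
  N05: calculated 235.7 vs reported 194.6 → residual 41.1 km
  N06: calculated 239.3 vs reported 239.3 → residual 0.0 km
N03, N04, N06 are mutually consistent (residuals ≈ 0); N05 is off by 41.1 km.

N05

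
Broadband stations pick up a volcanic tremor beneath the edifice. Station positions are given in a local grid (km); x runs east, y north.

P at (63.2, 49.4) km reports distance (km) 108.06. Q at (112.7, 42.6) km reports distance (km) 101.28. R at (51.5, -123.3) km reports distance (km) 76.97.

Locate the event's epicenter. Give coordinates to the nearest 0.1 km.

Circle about each station: (x − 63.2)² + (y − 49.4)² = 108.06²; (x − 112.7)² + (y − 42.6)² = 101.28²; (x − 51.5)² + (y + 123.3)² = 76.97².
Subtracting the P equation from the Q and R equations removes the quadratic terms:
99.0 x − 13.6 y = 9500.78
-23.4 x − 345.4 y = 17173.12
Solving the 2×2 system: x ≈ 88.3, y ≈ -55.7 km.
Check against P (with the unrounded x, y): √((x − 63.2)²+(y − 49.4)²) = 108.06 ≈ 108.06 km. ✓

x ≈ 88.3 km, y ≈ -55.7 km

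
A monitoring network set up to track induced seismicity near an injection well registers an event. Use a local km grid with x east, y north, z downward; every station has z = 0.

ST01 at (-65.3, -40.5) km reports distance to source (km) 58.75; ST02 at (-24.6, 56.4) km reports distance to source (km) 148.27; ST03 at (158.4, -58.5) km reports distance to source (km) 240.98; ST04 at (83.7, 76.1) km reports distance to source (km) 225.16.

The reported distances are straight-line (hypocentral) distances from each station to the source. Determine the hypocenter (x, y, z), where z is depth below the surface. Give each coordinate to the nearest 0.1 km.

(-77.5, -74.0, 46.7)

Each station gives a sphere (x−x_i)² + (y−y_i)² + z² = d_i² (stations at z=0).
Subtracting the ST01 sphere from ST02 and ST03: z² cancels, leaving linear equations in x and y:
81.4 x + 193.8 y = -20650.65
447.4 x − 36.0 y = -32011.33
Solving: x ≈ -77.504, y ≈ -74.003 km (keep extra digits for the depth step; rounded: -77.5, -74.0).
Then from the ST01 sphere: z² = 58.75² − (x + 65.3)² − (y + 40.5)² with x = -77.504, y = -74.003, so z ≈ 46.692 ≈ 46.7 km.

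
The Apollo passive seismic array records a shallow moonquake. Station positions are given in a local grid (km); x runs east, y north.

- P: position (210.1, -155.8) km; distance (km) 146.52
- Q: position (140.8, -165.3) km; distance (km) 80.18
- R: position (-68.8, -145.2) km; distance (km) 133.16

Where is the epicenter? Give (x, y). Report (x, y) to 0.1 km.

x ≈ 64.3 km, y ≈ -141.3 km

Circle about each station: (x − 210.1)² + (y + 155.8)² = 146.52²; (x − 140.8)² + (y + 165.3)² = 80.18²; (x + 68.8)² + (y + 145.2)² = 133.16².
Subtracting pairs of circle equations eliminates x²+y² and gives linear equations (the radical axes):
-138.6 x − 19.0 y = -6227.64
-557.8 x + 21.2 y = -38862.65
Solving the 2×2 system: x ≈ 64.3, y ≈ -141.3 km.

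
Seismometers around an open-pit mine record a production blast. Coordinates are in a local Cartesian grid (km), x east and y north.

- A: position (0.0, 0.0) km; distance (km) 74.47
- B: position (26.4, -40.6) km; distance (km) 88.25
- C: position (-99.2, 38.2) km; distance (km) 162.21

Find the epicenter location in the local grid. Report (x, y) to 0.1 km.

Circle about each station: x² + y² = 74.47²; (x − 26.4)² + (y + 40.6)² = 88.25²; (x + 99.2)² + (y − 38.2)² = 162.21².
Subtracting the A equation from the B and C equations removes the quadratic terms:
52.8 x − 81.2 y = 103.04
-198.4 x + 76.4 y = -9466.42
Solving the 2×2 system: x ≈ 63.0, y ≈ 39.7 km.

(63.0, 39.7)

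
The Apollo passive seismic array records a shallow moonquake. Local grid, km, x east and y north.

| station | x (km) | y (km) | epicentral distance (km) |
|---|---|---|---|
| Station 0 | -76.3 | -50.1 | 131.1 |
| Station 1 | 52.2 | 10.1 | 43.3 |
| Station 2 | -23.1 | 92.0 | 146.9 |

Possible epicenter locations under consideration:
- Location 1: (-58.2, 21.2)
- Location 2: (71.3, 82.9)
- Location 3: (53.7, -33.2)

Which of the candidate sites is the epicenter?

Location 3

For each candidate, compare |candidate − station| to the reported distance:
Location 1: residuals Station 0 57.5, Station 1 67.7, Station 2 67.9 → max 67.9 km
Location 2: residuals Station 0 67.6, Station 1 32.0, Station 2 52.1 → max 67.6 km
Location 3: residuals Station 0 0.0, Station 1 0.0, Station 2 0.0 → max 0.0 km
Only Location 3 has all residuals ≈ 0.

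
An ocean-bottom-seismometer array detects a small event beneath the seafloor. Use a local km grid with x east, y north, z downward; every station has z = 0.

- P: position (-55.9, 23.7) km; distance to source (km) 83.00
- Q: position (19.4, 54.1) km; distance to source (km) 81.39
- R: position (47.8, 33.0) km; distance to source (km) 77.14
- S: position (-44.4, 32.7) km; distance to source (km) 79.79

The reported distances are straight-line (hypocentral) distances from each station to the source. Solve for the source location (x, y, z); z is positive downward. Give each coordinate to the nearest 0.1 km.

Each station gives a sphere (x−x_i)² + (y−y_i)² + z² = d_i² (stations at z=0).
Subtracting the P sphere from Q and R: z² cancels, leaving linear equations in x and y:
150.6 x + 60.8 y = -118.66
207.4 x + 18.6 y = 625.76
Solving: x ≈ 4.104, y ≈ -12.117 km (keep extra digits for the depth step; rounded: 4.1, -12.1).
Then from the P sphere: z² = 83.00² − (x + 55.9)² − (y − 23.7)² with x = 4.104, y = -12.117, so z ≈ 44.785 ≈ 44.8 km.

x ≈ 4.1 km, y ≈ -12.1 km, depth ≈ 44.8 km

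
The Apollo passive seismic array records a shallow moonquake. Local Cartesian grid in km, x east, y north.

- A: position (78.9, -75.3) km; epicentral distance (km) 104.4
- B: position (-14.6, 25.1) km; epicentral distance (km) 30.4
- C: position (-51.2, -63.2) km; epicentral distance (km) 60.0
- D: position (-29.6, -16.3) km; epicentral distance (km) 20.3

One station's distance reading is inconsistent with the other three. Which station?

Solve using three stations at a time. Using A, C, D (subtract circle equations pairwise → linear system) gives (x, y) ≈ (-9.6, -19.9).
Distances from that point to each station vs reported:
  A: calculated 104.4 vs reported 104.4 → residual 0.0 km
  B: calculated 45.3 vs reported 30.4 → residual 14.9 km
  C: calculated 60.0 vs reported 60.0 → residual 0.0 km
  D: calculated 20.3 vs reported 20.3 → residual 0.0 km
A, C, D are mutually consistent (residuals ≈ 0); B is off by 14.9 km.

B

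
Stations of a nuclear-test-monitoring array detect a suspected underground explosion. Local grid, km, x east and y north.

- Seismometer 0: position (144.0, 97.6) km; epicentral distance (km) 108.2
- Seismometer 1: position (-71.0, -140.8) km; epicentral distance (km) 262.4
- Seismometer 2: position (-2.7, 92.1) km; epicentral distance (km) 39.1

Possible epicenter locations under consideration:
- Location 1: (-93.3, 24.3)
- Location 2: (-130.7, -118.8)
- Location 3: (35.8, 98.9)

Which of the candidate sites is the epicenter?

Location 3

For each candidate, compare |candidate − station| to the reported distance:
Location 1: residuals Seismometer 0 140.2, Seismometer 1 95.8, Seismometer 2 74.1 → max 140.2 km
Location 2: residuals Seismometer 0 241.5, Seismometer 1 198.8, Seismometer 2 207.6 → max 241.5 km
Location 3: residuals Seismometer 0 0.0, Seismometer 1 0.0, Seismometer 2 0.0 → max 0.0 km
Only Location 3 has all residuals ≈ 0.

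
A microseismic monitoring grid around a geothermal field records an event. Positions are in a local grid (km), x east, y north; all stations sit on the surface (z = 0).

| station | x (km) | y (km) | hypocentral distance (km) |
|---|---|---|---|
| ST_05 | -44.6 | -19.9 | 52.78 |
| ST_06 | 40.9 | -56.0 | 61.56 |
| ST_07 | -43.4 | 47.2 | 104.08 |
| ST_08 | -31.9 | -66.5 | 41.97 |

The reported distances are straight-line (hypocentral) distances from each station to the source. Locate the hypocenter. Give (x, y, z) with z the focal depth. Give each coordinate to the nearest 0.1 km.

(-11.5, -46.9, 31.0)

Each station gives a sphere (x−x_i)² + (y−y_i)² + z² = d_i² (stations at z=0).
Subtracting the ST_05 sphere from ST_06 and ST_07: z² cancels, leaving linear equations in x and y:
171.0 x − 72.2 y = 1419.73
2.4 x + 134.2 y = -6320.69
Solving: x ≈ -11.497, y ≈ -46.893 km (keep extra digits for the depth step; rounded: -11.5, -46.9).
Then from the ST_05 sphere: z² = 52.78² − (x + 44.6)² − (y + 19.9)² with x = -11.497, y = -46.893, so z ≈ 31.005 ≈ 31.0 km.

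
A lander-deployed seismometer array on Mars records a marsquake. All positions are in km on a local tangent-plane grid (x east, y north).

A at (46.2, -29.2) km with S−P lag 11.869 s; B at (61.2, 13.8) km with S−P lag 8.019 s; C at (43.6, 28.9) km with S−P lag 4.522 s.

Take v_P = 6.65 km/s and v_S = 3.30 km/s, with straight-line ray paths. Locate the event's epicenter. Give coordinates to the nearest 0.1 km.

Distance from S−P lag: d = Δt · v_P v_S / (v_P − v_S) = Δt · (6.65·3.30)/(6.65−3.30) ≈ 6.5507·Δt.
So d_A = 77.75, d_B = 52.53, d_C = 29.62 km.
Circle about each station: (x − 46.2)² + (y + 29.2)² = 77.75²; (x − 61.2)² + (y − 13.8)² = 52.53²; (x − 43.6)² + (y − 28.9)² = 29.62².
Subtracting the A equation from the B and C equations removes the quadratic terms:
30.0 x + 86.0 y = 4234.46
-5.2 x + 116.2 y = 4916.81
Solving the 2×2 system: x ≈ 17.6, y ≈ 43.1 km.

17.6 km east, 43.1 km north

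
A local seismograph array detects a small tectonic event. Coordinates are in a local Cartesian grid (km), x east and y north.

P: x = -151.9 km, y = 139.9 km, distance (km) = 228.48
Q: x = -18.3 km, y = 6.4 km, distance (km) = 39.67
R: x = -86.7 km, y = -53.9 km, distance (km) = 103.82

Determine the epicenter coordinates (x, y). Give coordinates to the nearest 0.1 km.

11.4 km east, -19.9 km north

Circle about each station: (x + 151.9)² + (y − 139.9)² = 228.48²; (x + 18.3)² + (y − 6.4)² = 39.67²; (x + 86.7)² + (y + 53.9)² = 103.82².
Subtracting the P equation from the Q and R equations removes the quadratic terms:
267.2 x − 267.0 y = 8359.63
130.4 x − 387.6 y = 9201.00
Solving the 2×2 system: x ≈ 11.4, y ≈ -19.9 km.
Check against P (with the unrounded x, y): √((x + 151.9)²+(y − 139.9)²) = 228.48 ≈ 228.48 km. ✓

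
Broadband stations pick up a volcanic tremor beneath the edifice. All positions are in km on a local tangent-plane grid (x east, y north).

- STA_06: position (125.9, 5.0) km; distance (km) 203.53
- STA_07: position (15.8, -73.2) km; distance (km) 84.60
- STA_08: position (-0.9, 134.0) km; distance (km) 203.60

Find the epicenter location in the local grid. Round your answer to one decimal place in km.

Circle about each station: (x − 125.9)² + (y − 5.0)² = 203.53²; (x − 15.8)² + (y + 73.2)² = 84.60²; (x + 0.9)² + (y − 134.0)² = 203.60².
Subtracting the STA_06 equation from the STA_07 and STA_08 equations removes the quadratic terms:
-220.2 x − 156.4 y = 23999.37
-253.6 x + 258.0 y = 2052.50
Solving the 2×2 system: x ≈ -67.5, y ≈ -58.4 km.
Check against STA_06 (with the unrounded x, y): √((x − 125.9)²+(y − 5.0)²) = 203.54 ≈ 203.53 km. ✓

-67.5 km east, -58.4 km north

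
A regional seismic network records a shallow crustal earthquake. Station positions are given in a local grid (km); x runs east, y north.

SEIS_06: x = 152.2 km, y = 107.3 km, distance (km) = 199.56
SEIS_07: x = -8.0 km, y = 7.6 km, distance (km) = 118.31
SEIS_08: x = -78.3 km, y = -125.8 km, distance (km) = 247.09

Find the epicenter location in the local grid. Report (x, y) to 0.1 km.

Circle about each station: (x − 152.2)² + (y − 107.3)² = 199.56²; (x + 8.0)² + (y − 7.6)² = 118.31²; (x + 78.3)² + (y + 125.8)² = 247.09².
Subtracting the SEIS_06 equation from the SEIS_07 and SEIS_08 equations removes the quadratic terms:
-320.4 x − 199.4 y = -8729.43
-461.0 x − 466.2 y = -33950.87
Solving the 2×2 system: x ≈ -47.0, y ≈ 119.3 km.

(-47.0, 119.3)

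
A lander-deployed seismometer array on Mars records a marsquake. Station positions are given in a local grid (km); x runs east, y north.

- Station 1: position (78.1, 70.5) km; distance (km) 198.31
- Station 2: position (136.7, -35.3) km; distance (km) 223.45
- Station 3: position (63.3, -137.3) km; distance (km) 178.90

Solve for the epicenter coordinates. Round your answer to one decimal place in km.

(-86.7, -39.8)

Circle about each station: (x − 78.1)² + (y − 70.5)² = 198.31²; (x − 136.7)² + (y + 35.3)² = 223.45²; (x − 63.3)² + (y + 137.3)² = 178.90².
Subtracting pairs of circle equations eliminates x²+y² and gives linear equations (the radical axes):
117.2 x − 211.6 y = -1739.93
-29.6 x − 415.6 y = 19109.97
Solving the 2×2 system: x ≈ -86.7, y ≈ -39.8 km.
Check against Station 1 (with the unrounded x, y): √((x − 78.1)²+(y − 70.5)²) = 198.32 ≈ 198.31 km. ✓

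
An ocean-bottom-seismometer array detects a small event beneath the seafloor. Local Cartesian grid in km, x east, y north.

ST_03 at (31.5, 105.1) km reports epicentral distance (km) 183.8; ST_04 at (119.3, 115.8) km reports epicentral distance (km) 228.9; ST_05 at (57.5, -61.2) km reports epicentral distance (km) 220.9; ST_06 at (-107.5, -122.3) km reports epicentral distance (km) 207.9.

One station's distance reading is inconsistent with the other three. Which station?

ST_03

Solve using three stations at a time. Using ST_04, ST_05, ST_06 (subtract circle equations pairwise → linear system) gives (x, y) ≈ (-107.5, 85.6).
Distances from that point to each station vs reported:
  ST_03: calculated 140.4 vs reported 183.8 → residual 43.4 km
  ST_04: calculated 228.9 vs reported 228.9 → residual 0.0 km
  ST_05: calculated 220.9 vs reported 220.9 → residual 0.0 km
  ST_06: calculated 207.9 vs reported 207.9 → residual 0.0 km
ST_04, ST_05, ST_06 are mutually consistent (residuals ≈ 0); ST_03 is off by 43.4 km.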